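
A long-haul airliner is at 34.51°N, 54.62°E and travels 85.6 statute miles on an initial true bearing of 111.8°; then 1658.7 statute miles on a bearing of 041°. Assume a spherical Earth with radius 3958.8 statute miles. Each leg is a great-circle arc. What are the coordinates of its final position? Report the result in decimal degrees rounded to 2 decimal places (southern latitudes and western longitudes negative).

latitude 49.98°, longitude 80.53°

Apply the spherical direct solution leg by leg, carrying full precision between legs.
Leg 1: from (34.51°, 54.62°), δ = 85.6/3958.8 = 0.021623 rad, θ = 111.8° → φ = 34.04°, λ = 56.01°.
Leg 2: from (34.04°, 56.01°), δ = 1658.7/3958.8 = 0.418991 rad, θ = 41° → φ = 49.98°, λ = 80.53°.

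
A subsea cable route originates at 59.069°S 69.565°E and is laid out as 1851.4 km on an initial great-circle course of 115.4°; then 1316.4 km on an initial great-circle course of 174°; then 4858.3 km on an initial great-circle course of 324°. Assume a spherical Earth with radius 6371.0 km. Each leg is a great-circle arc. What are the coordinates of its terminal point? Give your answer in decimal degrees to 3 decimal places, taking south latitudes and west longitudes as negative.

Apply the spherical direct solution leg by leg, carrying full precision between legs.
Leg 1: from (-59.069°, 69.565°), δ = 1851.4/6371 = 0.290598 rad, θ = 115.4° → φ = -62.251°, λ = 103.338°.
Leg 2: from (-62.251°, 103.338°), δ = 1316.4/6371 = 0.206624 rad, θ = 174° → φ = -73.980°, λ = 107.795°.
Leg 3: from (-73.980°, 107.795°), δ = 4858.3/6371 = 0.762565 rad, θ = 324° → φ = -32.736°, λ = 78.933°.

latitude -32.736°, longitude 78.933°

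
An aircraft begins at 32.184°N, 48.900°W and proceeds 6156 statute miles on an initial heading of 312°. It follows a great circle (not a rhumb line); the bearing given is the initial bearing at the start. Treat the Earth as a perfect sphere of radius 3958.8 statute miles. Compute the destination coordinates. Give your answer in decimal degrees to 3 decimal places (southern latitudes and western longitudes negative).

Angular distance δ = d/R = 6156 / 3958.8 = 1.555017 rad.
Converting: φ₁ = 0.561717 rad, θ = 5.445427 rad.
sin φ₂ = sin φ₁ cos δ + cos φ₁ sin δ cos θ = (0.532640)(0.015779) + (0.846342)(0.999876)(0.669131) = 0.574647
φ₂ = asin(0.574647) = 0.612173 rad = 35.075°.
Then Δλ = atan2(-0.628876, -0.290301) = -2.003270 rad, from sin θ sin δ cos φ₁ over cos δ − sin φ₁ sin φ₂.
λ₂ = -48.900° + -114.779° = -163.679°.

latitude 35.075°, longitude -163.679°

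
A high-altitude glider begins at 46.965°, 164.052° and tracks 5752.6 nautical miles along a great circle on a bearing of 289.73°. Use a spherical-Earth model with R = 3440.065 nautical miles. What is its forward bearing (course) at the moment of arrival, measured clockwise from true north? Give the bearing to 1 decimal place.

δ = 5752.6/3440.065 = 1.672236 rad (95.8121°).
With φ₁ = 46.965° = 0.819694 rad and θ = 289.73° = 5.056742 rad:
Applying the spherical law of cosines for sides, sin φ₂ = sin φ₁ cos δ + cos φ₁ sin δ cos θ = 0.155182, so φ₂ = 8.927°.
Then Δλ = atan2(-0.639079, -0.214694) = -1.894894 rad, from sin θ sin δ cos φ₁ over cos δ − sin φ₁ sin φ₂.
Hence λ₂ = 164.052° + -108.569° = 55.483°.
The forward bearing on arrival equals the back-azimuth from the destination plus 180°.
Back-azimuth from P₂ (8.9°, 55.5°) to P₁ (47.0°, 164.1°), with Δλ' = λ₁ − λ₂ = 108.6°: atan2( sin Δλ' cos φ₁ , cos φ₂ sin φ₁ − sin φ₂ cos φ₁ cos Δλ' ) = 40.6°.
Final bearing = (40.6° + 180°) mod 360° = 220.6°.

final bearing 220.6°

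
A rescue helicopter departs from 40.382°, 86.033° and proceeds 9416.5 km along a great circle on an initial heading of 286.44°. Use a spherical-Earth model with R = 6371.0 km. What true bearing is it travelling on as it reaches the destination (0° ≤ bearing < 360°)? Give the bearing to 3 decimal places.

Central angle δ = d/R = 1.478025 rad.
Converting: φ₁ = 0.704799 rad, θ = 4.999321 rad.
Destination latitude: φ₂ = arcsin( sin φ₁ cos δ + cos φ₁ sin δ cos θ ) = arcsin(0.274673) = 15.943°.
Δλ = atan2( sin θ sin δ cos φ₁ , cos δ − sin φ₁ sin φ₂ ) = atan2(-0.727458, -0.085317) = -1.687544 rad = -96.689°.
Hence λ₂ = 86.033° + -96.689° = -10.656°.
The forward bearing on arrival equals the back-azimuth from the destination plus 180°.
Back-azimuth from P₂ (15.943°, -10.656°) to P₁ (40.382°, 86.033°), with Δλ' = λ₁ − λ₂ = 96.689°: atan2( sin Δλ' cos φ₁ , cos φ₂ sin φ₁ − sin φ₂ cos φ₁ cos Δλ' ) = 49.449°.
Final bearing = (49.449° + 180°) mod 360° = 229.449°.

final bearing 229.449°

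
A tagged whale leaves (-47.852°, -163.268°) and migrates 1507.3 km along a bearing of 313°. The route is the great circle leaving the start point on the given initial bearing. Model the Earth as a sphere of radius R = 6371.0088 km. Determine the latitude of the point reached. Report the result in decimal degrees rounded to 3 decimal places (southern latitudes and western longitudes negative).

latitude -37.842°

Angular distance δ = d/R = 1507.3 / 6371.0088 = 0.236587 rad.
With φ₁ = -47.852° = -0.835175 rad and θ = 313° = 5.462881 rad:
sin φ₂ = sin φ₁ cos δ + cos φ₁ sin δ cos θ = (-0.741414)(0.972144) + (0.671048)(0.234386)(0.681998) = -0.613493
φ₂ = asin(-0.613493) = -0.660476 rad = -37.842°.
Then Δλ = atan2(-0.115031, 0.517291) = -0.218811 rad, from sin θ sin δ cos φ₁ over cos δ − sin φ₁ sin φ₂.
λ₂ = λ₁ + Δλ = -175.805°.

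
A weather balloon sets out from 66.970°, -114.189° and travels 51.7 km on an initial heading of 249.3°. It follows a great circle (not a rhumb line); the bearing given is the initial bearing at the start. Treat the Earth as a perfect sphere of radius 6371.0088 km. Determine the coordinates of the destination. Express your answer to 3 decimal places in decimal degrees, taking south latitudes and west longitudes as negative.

latitude 66.802°, longitude -115.293°

The arc subtends δ = 51.7/6371.0088 = 0.008115 rad at the centre.
With φ₁ = 66.970° = 1.168847 rad and θ = 249.3° = 4.351106 rad:
sin φ₂ = sin φ₁ cos δ + cos φ₁ sin δ cos θ = (0.920300)(0.999967) + (0.391213)(0.008115)(-0.353475) = 0.919148
φ₂ = asin(0.919148) = 1.165911 rad = 66.802°.
For the longitude increment, Δλ = atan2( sin θ sin δ cos φ₁, cos δ − sin φ₁ sin φ₂ ) = atan2(-0.002970, 0.154075) = -1.104°.
λ₂ = λ₁ + Δλ = -115.293°.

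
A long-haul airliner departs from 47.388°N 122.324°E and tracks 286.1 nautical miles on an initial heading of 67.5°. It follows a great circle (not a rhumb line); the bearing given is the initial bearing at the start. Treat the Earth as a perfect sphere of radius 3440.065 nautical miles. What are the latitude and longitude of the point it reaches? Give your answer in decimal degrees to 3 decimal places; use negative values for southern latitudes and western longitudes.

The arc subtends δ = 286.1/3440.065 = 0.083167 rad at the centre.
With φ₁ = 47.388° = 0.827077 rad and θ = 67.5° = 1.178097 rad:
Destination latitude: φ₂ = arcsin( sin φ₁ cos δ + cos φ₁ sin δ cos θ ) = arcsin(0.754934) = 49.020°.
Then Δλ = atan2(0.051961, 0.440946) = 0.117298 rad, from sin θ sin δ cos φ₁ over cos δ − sin φ₁ sin φ₂.
λ₂ = 122.324° + 6.721° = 129.045°.

latitude 49.020°, longitude 129.045°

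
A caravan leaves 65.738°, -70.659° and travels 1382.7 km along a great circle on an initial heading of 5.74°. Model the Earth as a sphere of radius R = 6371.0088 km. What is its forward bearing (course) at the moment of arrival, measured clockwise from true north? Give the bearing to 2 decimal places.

final bearing 11.45°

Central angle δ = d/R = 0.217030 rad.
With φ₁ = 65.738° = 1.147345 rad and θ = 5.74° = 0.100182 rad:
Applying the spherical law of cosines for sides, sin φ₂ = sin φ₁ cos δ + cos φ₁ sin δ cos θ = 0.978327, so φ₂ = 78.050°.
For the longitude increment, Δλ = atan2( sin θ sin δ cos φ₁, cos δ − sin φ₁ sin φ₂ ) = atan2(0.008849, 0.084624) = 5.970°.
λ₂ = λ₁ + Δλ = -64.689°.
The forward bearing on arrival equals the back-azimuth from the destination plus 180°.
Back-azimuth from P₂ (78.05°, -64.69°) to P₁ (65.74°, -70.66°), with Δλ' = λ₁ − λ₂ = -5.97°: atan2( sin Δλ' cos φ₁ , cos φ₂ sin φ₁ − sin φ₂ cos φ₁ cos Δλ' ) = 191.45°.
Final bearing = (191.45° + 180°) mod 360° = 11.45°.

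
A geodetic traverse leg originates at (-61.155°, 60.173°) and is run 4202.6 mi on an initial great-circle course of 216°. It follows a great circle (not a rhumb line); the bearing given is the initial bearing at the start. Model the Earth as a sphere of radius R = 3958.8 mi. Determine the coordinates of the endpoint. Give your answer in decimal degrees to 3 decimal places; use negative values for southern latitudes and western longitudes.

δ = 4202.6/3958.8 = 1.061584 rad (60.8243°).
Start latitude φ₁ = -1.067356 rad; initial bearing θ = 3.769911 rad.
Destination latitude: φ₂ = arcsin( sin φ₁ cos δ + cos φ₁ sin δ cos θ ) = arcsin(-0.767791) = -50.156°.
Then Δλ = atan2(-0.247595, -0.185040) = -2.212600 rad, from sin θ sin δ cos φ₁ over cos δ − sin φ₁ sin φ₂.
λ₂ = 60.173° + -126.773° = -66.600°.

latitude -50.156°, longitude -66.600°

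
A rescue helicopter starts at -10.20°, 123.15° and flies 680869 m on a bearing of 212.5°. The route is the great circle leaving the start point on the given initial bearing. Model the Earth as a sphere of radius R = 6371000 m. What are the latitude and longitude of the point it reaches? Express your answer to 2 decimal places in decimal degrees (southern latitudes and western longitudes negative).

δ = 680869/6371000 = 0.106870 rad (6.1232°).
Start latitude φ₁ = -0.178024 rad; initial bearing θ = 3.708825 rad.
sin φ₂ = sin φ₁ cos δ + cos φ₁ sin δ cos θ = (-0.177085)(0.994295) + (0.984196)(0.106667)(-0.843391) = -0.264614
φ₂ = asin(-0.264614) = -0.267804 rad = -15.34°.
Δλ = atan2( sin θ sin δ cos φ₁ , cos δ − sin φ₁ sin φ₂ ) = atan2(-0.056406, 0.947436) = -0.059465 rad = -3.41°.
λ₂ = 123.15° + -3.41° = 119.74°.

latitude -15.34°, longitude 119.74°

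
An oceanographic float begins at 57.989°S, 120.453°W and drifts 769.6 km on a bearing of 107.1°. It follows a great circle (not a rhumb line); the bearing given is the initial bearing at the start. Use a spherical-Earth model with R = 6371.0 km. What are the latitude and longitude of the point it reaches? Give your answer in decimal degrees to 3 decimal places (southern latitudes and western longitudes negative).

latitude -59.378°, longitude -107.384°

Central angle δ = d/R = 0.120797 rad.
Start latitude φ₁ = -1.012099 rad; initial bearing θ = 1.869248 rad.
Applying the spherical law of cosines for sides, sin φ₂ = sin φ₁ cos δ + cos φ₁ sin δ cos θ = -0.860550, so φ₂ = -59.378°.
For the longitude increment, Δλ = atan2( sin θ sin δ cos φ₁, cos δ − sin φ₁ sin φ₂ ) = atan2(0.061053, 0.263013) = 13.069°.
λ₂ = -120.453° + 13.069° = -107.384°.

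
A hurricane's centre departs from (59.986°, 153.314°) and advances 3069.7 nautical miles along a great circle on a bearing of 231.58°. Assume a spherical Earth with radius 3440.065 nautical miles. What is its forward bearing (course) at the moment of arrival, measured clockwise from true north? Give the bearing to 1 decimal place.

final bearing 204.3°

The arc subtends δ = 3069.7/3440.065 = 0.892338 rad at the centre.
Converting: φ₁ = 1.046953 rad, θ = 4.041833 rad.
Destination latitude: φ₂ = arcsin( sin φ₁ cos δ + cos φ₁ sin δ cos θ ) = arcsin(0.301432) = 17.544°.
Δλ = atan2( sin θ sin δ cos φ₁ , cos δ − sin φ₁ sin φ₂ ) = atan2(-0.305113, 0.366583) = -0.694139 rad = -39.771°.
λ₂ = λ₁ + Δλ = 113.543°.
The forward bearing on arrival equals the back-azimuth from the destination plus 180°.
Back-azimuth from P₂ (17.5°, 113.5°) to P₁ (60.0°, 153.3°), with Δλ' = λ₁ − λ₂ = 39.8°: atan2( sin Δλ' cos φ₁ , cos φ₂ sin φ₁ − sin φ₂ cos φ₁ cos Δλ' ) = 24.3°.
Final bearing = (24.3° + 180°) mod 360° = 204.3°.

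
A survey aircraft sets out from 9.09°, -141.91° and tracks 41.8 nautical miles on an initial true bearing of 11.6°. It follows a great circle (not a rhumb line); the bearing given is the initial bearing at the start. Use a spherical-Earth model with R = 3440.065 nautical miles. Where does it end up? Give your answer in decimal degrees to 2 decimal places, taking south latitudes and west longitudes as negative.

δ = 41.8/3440.065 = 0.012151 rad (0.6962°).
Start latitude φ₁ = 0.158650 rad; initial bearing θ = 0.202458 rad.
Applying the spherical law of cosines for sides, sin φ₂ = sin φ₁ cos δ + cos φ₁ sin δ cos θ = 0.169727, so φ₂ = 9.77°.
For the longitude increment, Δλ = atan2( sin θ sin δ cos φ₁, cos δ − sin φ₁ sin φ₂ ) = atan2(0.002413, 0.973112) = 0.14°.
Hence λ₂ = -141.91° + 0.14° = -141.77°.

latitude 9.77°, longitude -141.77°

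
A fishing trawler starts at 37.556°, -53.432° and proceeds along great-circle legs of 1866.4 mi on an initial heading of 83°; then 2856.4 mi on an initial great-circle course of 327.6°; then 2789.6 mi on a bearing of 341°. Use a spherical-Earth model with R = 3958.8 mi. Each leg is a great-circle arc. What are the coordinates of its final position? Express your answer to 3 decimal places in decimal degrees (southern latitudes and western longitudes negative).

Apply the spherical direct solution leg by leg, carrying full precision between legs.
Leg 1: from (37.556°, -53.432°), δ = 1866.4/3958.8 = 0.471456 rad, θ = 83° → φ = 35.939°, λ = -19.598°.
Leg 2: from (35.939°, -19.598°), δ = 2856.4/3958.8 = 0.721532 rad, θ = 327.6° → φ = 63.151°, λ = -71.196°.
Leg 3: from (63.151°, -71.196°), δ = 2789.6/3958.8 = 0.704658 rad, θ = 341° → φ = 73.005°, λ = 154.983°.

latitude 73.005°, longitude 154.983°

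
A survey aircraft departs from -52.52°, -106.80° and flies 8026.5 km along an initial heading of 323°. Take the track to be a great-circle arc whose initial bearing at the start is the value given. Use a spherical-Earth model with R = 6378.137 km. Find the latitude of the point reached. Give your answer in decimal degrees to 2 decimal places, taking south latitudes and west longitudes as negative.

The arc subtends δ = 8026.5/6378.137 = 1.258440 rad at the centre.
With φ₁ = -52.52° = -0.916647 rad and θ = 323° = 5.637413 rad:
Applying the spherical law of cosines for sides, sin φ₂ = sin φ₁ cos δ + cos φ₁ sin δ cos θ = 0.218578, so φ₂ = 12.63°.
Δλ = atan2( sin θ sin δ cos φ₁ , cos δ − sin φ₁ sin φ₂ ) = atan2(-0.348476, 0.480758) = -0.627207 rad = -35.94°.
Hence λ₂ = -106.80° + -35.94° = -142.74°.

latitude 12.63°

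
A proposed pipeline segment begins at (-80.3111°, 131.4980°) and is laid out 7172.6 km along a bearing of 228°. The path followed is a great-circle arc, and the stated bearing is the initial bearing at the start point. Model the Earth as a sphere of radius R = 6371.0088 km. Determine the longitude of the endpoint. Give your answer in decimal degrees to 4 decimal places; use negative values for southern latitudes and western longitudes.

The arc subtends δ = 7172.6/6371.0088 = 1.125819 rad at the centre.
With φ₁ = -80.3111° = -1.401693 rad and θ = 228° = 3.979351 rad:
Destination latitude: φ₂ = arcsin( sin φ₁ cos δ + cos φ₁ sin δ cos θ ) = arcsin(-0.525945) = -31.7319°.
Then Δλ = atan2(-0.112891, -0.088006) = -2.232951 rad, from sin θ sin δ cos φ₁ over cos δ − sin φ₁ sin φ₂.
λ₂ = 131.4980° + -127.9387° = 3.5593°.

longitude 3.5593°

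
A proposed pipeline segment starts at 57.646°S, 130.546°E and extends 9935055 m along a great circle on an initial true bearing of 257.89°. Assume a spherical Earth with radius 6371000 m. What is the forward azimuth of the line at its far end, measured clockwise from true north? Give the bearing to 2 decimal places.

final bearing 328.19°

The arc subtends δ = 9935055/6371000 = 1.559418 rad at the centre.
Start latitude φ₁ = -1.006113 rad; initial bearing θ = 4.501030 rad.
sin φ₂ = sin φ₁ cos δ + cos φ₁ sin δ cos θ = (-0.844758)(0.011378) + (0.535149)(0.999935)(-0.209789) = -0.121873
φ₂ = asin(-0.121873) = -0.122176 rad = -7.000°.
Δλ = atan2( sin θ sin δ cos φ₁ , cos δ − sin φ₁ sin φ₂ ) = atan2(-0.523206, -0.091575) = -1.744068 rad = -99.928°.
λ₂ = λ₁ + Δλ = 30.618°.
The forward bearing on arrival equals the back-azimuth from the destination plus 180°.
Back-azimuth from P₂ (-7.00°, 30.62°) to P₁ (-57.65°, 130.55°), with Δλ' = λ₁ − λ₂ = 99.93°: atan2( sin Δλ' cos φ₁ , cos φ₂ sin φ₁ − sin φ₂ cos φ₁ cos Δλ' ) = 148.19°.
Final bearing = (148.19° + 180°) mod 360° = 328.19°.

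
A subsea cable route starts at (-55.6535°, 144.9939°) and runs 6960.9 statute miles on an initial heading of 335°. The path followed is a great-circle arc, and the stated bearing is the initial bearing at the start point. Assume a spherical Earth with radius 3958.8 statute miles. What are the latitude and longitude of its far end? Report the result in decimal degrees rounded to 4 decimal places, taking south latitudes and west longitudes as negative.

latitude 41.0186°, longitude 111.6055°

The arc subtends δ = 6960.9/3958.8 = 1.758336 rad at the centre.
With φ₁ = -55.6535° = -0.971337 rad and θ = 335° = 5.846853 rad:
Destination latitude: φ₂ = arcsin( sin φ₁ cos δ + cos φ₁ sin δ cos θ ) = arcsin(0.656304) = 41.0186°.
Δλ = atan2( sin θ sin δ cos φ₁ , cos δ − sin φ₁ sin φ₂ ) = atan2(-0.234259, 0.355429) = -0.582737 rad = -33.3884°.
λ₂ = 144.9939° + -33.3884° = 111.6055°.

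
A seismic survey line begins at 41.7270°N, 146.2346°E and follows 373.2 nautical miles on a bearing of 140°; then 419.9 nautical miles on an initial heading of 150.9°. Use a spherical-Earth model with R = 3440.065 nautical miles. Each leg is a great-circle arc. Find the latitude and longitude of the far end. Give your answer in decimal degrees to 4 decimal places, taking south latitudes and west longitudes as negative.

latitude 30.6755°, longitude 155.1723°

Apply the spherical direct solution leg by leg, carrying full precision between legs.
Leg 1: from (41.7270°, 146.2346°), δ = 373.2/3440.065 = 0.108486 rad, θ = 140° → φ = 36.8532°, λ = 151.2243°.
Leg 2: from (36.8532°, 151.2243°), δ = 419.9/3440.065 = 0.122062 rad, θ = 150.9° → φ = 30.6755°, λ = 155.1723°.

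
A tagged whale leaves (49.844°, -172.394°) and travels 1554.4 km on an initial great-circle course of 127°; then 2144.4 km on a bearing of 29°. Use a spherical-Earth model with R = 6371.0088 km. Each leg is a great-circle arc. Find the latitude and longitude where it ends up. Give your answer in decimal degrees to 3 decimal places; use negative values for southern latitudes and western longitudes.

Apply the spherical direct solution leg by leg, carrying full precision between legs.
Leg 1: from (49.844°, -172.394°), δ = 1554.4/6371.0088 = 0.243980 rad, θ = 127° → φ = 40.384°, λ = -157.723°.
Leg 2: from (40.384°, -157.723°), δ = 2144.4/6371.0088 = 0.336587 rad, θ = 29° → φ = 56.261°, λ = -140.967°.

latitude 56.261°, longitude -140.967°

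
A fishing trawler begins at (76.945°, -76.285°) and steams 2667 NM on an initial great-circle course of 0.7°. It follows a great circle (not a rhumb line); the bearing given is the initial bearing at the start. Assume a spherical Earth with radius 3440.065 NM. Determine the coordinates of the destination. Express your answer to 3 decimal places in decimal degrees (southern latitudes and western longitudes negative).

The arc subtends δ = 2667/3440.065 = 0.775276 rad at the centre.
Converting: φ₁ = 1.342944 rad, θ = 0.012217 rad.
Applying the spherical law of cosines for sides, sin φ₂ = sin φ₁ cos δ + cos φ₁ sin δ cos θ = 0.853857, so φ₂ = 58.634°.
Then Δλ = atan2(0.001932, -0.117560) = 3.125164 rad, from sin θ sin δ cos φ₁ over cos δ − sin φ₁ sin φ₂.
λ₂ = λ₁ + Δλ = 102.774°.

latitude 58.634°, longitude 102.774°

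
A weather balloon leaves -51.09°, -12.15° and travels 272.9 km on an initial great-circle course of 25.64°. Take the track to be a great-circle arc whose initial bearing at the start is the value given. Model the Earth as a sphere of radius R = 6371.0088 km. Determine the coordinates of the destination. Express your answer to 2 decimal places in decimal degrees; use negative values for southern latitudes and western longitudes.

δ = 272.9/6371.0088 = 0.042835 rad (2.4542°).
Start latitude φ₁ = -0.891689 rad; initial bearing θ = 0.447502 rad.
sin φ₂ = sin φ₁ cos δ + cos φ₁ sin δ cos θ = (-0.778134)(0.999083) + (0.628099)(0.042822)(0.901531) = -0.753172
φ₂ = asin(-0.753172) = -0.852871 rad = -48.87°.
Δλ = atan2( sin θ sin δ cos φ₁ , cos δ − sin φ₁ sin φ₂ ) = atan2(0.011638, 0.413014) = 0.028172 rad = 1.61°.
λ₂ = -12.15° + 1.61° = -10.54°.

latitude -48.87°, longitude -10.54°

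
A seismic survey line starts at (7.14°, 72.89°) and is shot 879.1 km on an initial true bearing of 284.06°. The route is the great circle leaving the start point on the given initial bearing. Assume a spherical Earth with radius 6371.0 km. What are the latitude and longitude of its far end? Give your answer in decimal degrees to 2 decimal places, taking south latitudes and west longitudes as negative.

Central angle δ = d/R = 0.137985 rad.
Start latitude φ₁ = 0.124617 rad; initial bearing θ = 4.957782 rad.
Destination latitude: φ₂ = arcsin( sin φ₁ cos δ + cos φ₁ sin δ cos θ ) = arcsin(0.156269) = 8.99°.
For the longitude increment, Δλ = atan2( sin θ sin δ cos φ₁, cos δ − sin φ₁ sin φ₂ ) = atan2(-0.132392, 0.971072) = -7.76°.
λ₂ = λ₁ + Δλ = 65.13°.

latitude 8.99°, longitude 65.13°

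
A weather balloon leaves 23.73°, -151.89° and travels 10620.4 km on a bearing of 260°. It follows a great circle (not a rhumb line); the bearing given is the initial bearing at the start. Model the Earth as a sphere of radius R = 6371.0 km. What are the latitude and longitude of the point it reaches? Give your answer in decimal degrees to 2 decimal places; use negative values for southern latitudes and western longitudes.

Angular distance δ = d/R = 10620.4 / 6371 = 1.666991 rad.
Start latitude φ₁ = 0.414167 rad; initial bearing θ = 4.537856 rad.
Destination latitude: φ₂ = arcsin( sin φ₁ cos δ + cos φ₁ sin δ cos θ ) = arcsin(-0.196883) = -11.35°.
For the longitude increment, Δλ = atan2( sin θ sin δ cos φ₁, cos δ − sin φ₁ sin φ₂ ) = atan2(-0.897376, -0.016815) = -91.07°.
λ₂ = -151.89° + -91.07° = -242.96°, normalized to (−180°, 180°] → 117.04°.

latitude -11.35°, longitude 117.04°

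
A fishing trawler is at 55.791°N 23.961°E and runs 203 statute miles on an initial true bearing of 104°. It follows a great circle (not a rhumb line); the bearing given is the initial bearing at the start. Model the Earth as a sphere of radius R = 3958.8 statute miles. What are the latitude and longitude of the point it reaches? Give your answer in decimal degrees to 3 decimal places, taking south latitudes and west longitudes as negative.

latitude 54.978°, longitude 28.932°

Central angle δ = d/R = 0.051278 rad.
With φ₁ = 55.791° = 0.973737 rad and θ = 104° = 1.815142 rad:
sin φ₂ = sin φ₁ cos δ + cos φ₁ sin δ cos θ = (0.826992)(0.998686) + (0.562213)(0.051256)(-0.241922) = 0.818934
φ₂ = asin(0.818934) = 0.959551 rad = 54.978°.
Δλ = atan2( sin θ sin δ cos φ₁ , cos δ − sin φ₁ sin φ₂ ) = atan2(0.027961, 0.321434) = 0.086769 rad = 4.971°.
λ₂ = 23.961° + 4.971° = 28.932°.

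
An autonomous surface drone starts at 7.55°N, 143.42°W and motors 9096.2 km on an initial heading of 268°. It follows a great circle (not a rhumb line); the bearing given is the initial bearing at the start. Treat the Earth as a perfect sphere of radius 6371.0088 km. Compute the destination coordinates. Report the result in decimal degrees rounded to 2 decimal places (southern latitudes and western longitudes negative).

Central angle δ = d/R = 1.427749 rad.
With φ₁ = 7.55° = 0.131772 rad and θ = 268° = 4.677482 rad:
Applying the spherical law of cosines for sides, sin φ₂ = sin φ₁ cos δ + cos φ₁ sin δ cos θ = -0.015512, so φ₂ = -0.89°.
Then Δλ = atan2(-0.980608, 0.144598) = -1.424393 rad, from sin θ sin δ cos φ₁ over cos δ − sin φ₁ sin φ₂.
λ₂ = -143.42° + -81.61° = -225.03°, normalized to (−180°, 180°] → 134.97°.

latitude -0.89°, longitude 134.97°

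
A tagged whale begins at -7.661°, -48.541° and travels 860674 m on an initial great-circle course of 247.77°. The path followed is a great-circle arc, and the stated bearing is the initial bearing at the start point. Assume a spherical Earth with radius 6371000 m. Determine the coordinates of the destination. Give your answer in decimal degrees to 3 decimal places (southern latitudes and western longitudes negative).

Angular distance δ = d/R = 860674 / 6371000 = 0.135092 rad.
Converting: φ₁ = -0.133710 rad, θ = 4.324402 rad.
sin φ₂ = sin φ₁ cos δ + cos φ₁ sin δ cos θ = (-0.133312)(0.990889) + (0.991074)(0.134682)(-0.378326) = -0.182596
φ₂ = asin(-0.182596) = -0.183626 rad = -10.521°.
Δλ = atan2( sin θ sin δ cos φ₁ , cos δ − sin φ₁ sin φ₂ ) = atan2(-0.123559, 0.966547) = -0.127145 rad = -7.285°.
λ₂ = λ₁ + Δλ = -55.826°.

latitude -10.521°, longitude -55.826°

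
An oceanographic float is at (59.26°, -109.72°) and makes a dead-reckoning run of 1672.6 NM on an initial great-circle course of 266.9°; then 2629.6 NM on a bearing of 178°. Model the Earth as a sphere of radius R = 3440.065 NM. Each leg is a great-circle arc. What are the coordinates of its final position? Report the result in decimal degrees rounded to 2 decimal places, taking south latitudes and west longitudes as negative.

latitude 4.55°, longitude -152.90°

Apply the spherical direct solution leg by leg, carrying full precision between legs.
Leg 1: from (59.26°, -109.72°), δ = 1672.6/3440.065 = 0.486212 rad, θ = 266.9° → φ = 48.33°, λ = -154.29°.
Leg 2: from (48.33°, -154.29°), δ = 2629.6/3440.065 = 0.764404 rad, θ = 178° → φ = 4.55°, λ = -152.90°.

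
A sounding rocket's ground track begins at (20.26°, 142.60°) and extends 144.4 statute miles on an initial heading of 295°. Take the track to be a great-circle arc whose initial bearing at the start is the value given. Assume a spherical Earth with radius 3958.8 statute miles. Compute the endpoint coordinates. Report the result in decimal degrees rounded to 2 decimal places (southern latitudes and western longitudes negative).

latitude 21.13°, longitude 140.57°

Central angle δ = d/R = 0.036476 rad.
Converting: φ₁ = 0.353604 rad, θ = 5.148721 rad.
sin φ₂ = sin φ₁ cos δ + cos φ₁ sin δ cos θ = (0.346281)(0.999335) + (0.938131)(0.036468)(0.422618) = 0.360509
φ₂ = asin(0.360509) = 0.368813 rad = 21.13°.
Then Δλ = atan2(-0.031006, 0.874498) = -0.035441 rad, from sin θ sin δ cos φ₁ over cos δ − sin φ₁ sin φ₂.
Hence λ₂ = 142.60° + -2.03° = 140.57°.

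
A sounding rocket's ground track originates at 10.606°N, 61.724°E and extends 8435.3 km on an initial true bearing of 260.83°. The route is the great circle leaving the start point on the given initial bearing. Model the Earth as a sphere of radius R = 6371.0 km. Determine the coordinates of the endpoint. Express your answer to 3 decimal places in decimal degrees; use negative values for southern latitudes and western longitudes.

latitude -6.139°, longitude -12.606°

The arc subtends δ = 8435.3/6371 = 1.324015 rad at the centre.
Converting: φ₁ = 0.185110 rad, θ = 4.552342 rad.
Applying the spherical law of cosines for sides, sin φ₂ = sin φ₁ cos δ + cos φ₁ sin δ cos θ = -0.106935, so φ₂ = -6.139°.
Δλ = atan2( sin θ sin δ cos φ₁ , cos δ − sin φ₁ sin φ₂ ) = atan2(-0.940956, 0.263966) = -1.297297 rad = -74.330°.
λ₂ = λ₁ + Δλ = -12.606°.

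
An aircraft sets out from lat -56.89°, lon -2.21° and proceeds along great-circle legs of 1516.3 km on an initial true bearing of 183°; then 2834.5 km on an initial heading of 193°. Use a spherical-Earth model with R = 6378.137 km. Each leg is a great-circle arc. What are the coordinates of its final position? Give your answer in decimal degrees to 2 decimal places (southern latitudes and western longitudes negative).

Apply the spherical direct solution leg by leg, carrying full precision between legs.
Leg 1: from (-56.89°, -2.21°), δ = 1516.3/6378.137 = 0.237734 rad, θ = 183° → φ = -70.48°, λ = -4.32°.
Leg 2: from (-70.48°, -4.32°), δ = 2834.5/6378.137 = 0.444409 rad, θ = 193° → φ = -82.28°, λ = -138.25°.

latitude -82.28°, longitude -138.25°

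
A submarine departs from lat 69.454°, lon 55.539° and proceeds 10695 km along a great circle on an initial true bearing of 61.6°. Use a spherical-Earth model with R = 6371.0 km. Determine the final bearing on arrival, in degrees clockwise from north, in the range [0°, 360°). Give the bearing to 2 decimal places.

final bearing 161.98°

Central angle δ = d/R = 1.678700 rad.
Start latitude φ₁ = 1.212201 rad; initial bearing θ = 1.075123 rad.
Destination latitude: φ₂ = arcsin( sin φ₁ cos δ + cos φ₁ sin δ cos θ ) = arcsin(0.065110) = 3.733°.
For the longitude increment, Δλ = atan2( sin θ sin δ cos φ₁, cos δ − sin φ₁ sin φ₂ ) = atan2(0.306925, -0.168663) = 118.790°.
λ₂ = 55.539° + 118.790° = 174.329°.
The forward bearing on arrival equals the back-azimuth from the destination plus 180°.
Back-azimuth from P₂ (3.73°, 174.33°) to P₁ (69.45°, 55.54°), with Δλ' = λ₁ − λ₂ = -118.79°: atan2( sin Δλ' cos φ₁ , cos φ₂ sin φ₁ − sin φ₂ cos φ₁ cos Δλ' ) = 341.98°.
Final bearing = (341.98° + 180°) mod 360° = 161.98°.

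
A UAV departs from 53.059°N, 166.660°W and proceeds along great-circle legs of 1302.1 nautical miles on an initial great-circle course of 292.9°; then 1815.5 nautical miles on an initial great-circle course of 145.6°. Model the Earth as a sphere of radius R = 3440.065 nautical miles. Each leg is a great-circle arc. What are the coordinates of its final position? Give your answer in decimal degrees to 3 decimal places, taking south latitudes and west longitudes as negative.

Apply the spherical direct solution leg by leg, carrying full precision between legs.
Leg 1: from (53.059°, -166.660°), δ = 1302.1/3440.065 = 0.378510 rad, θ = 292.9° → φ = 56.006°, λ = 155.833°.
Leg 2: from (56.006°, 155.833°), δ = 1815.5/3440.065 = 0.527752 rad, θ = 145.6° → φ = 28.945°, λ = 174.806°.

latitude 28.945°, longitude 174.806°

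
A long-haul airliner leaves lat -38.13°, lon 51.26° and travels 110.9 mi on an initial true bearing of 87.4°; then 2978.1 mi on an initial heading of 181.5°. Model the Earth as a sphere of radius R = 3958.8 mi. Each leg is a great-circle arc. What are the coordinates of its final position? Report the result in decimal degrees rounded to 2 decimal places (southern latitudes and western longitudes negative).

latitude -81.07°, longitude 46.68°

Apply the spherical direct solution leg by leg, carrying full precision between legs.
Leg 1: from (-38.13°, 51.26°), δ = 110.9/3958.8 = 0.028014 rad, θ = 87.4° → φ = -38.04°, λ = 53.30°.
Leg 2: from (-38.04°, 53.30°), δ = 2978.1/3958.8 = 0.752273 rad, θ = 181.5° → φ = -81.07°, λ = 46.68°.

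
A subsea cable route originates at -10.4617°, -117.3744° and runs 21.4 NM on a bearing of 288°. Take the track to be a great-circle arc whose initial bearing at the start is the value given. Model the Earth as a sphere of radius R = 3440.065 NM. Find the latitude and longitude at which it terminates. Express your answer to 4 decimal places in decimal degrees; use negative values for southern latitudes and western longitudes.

latitude -10.3514°, longitude -117.7190°

Angular distance δ = d/R = 21.4 / 3440.065 = 0.006221 rad.
With φ₁ = -10.4617° = -0.182591 rad and θ = 288° = 5.026548 rad:
Destination latitude: φ₂ = arcsin( sin φ₁ cos δ + cos φ₁ sin δ cos θ ) = arcsin(-0.179684) = -10.3514°.
Then Δλ = atan2(-0.005818, 0.967354) = -0.006014 rad, from sin θ sin δ cos φ₁ over cos δ − sin φ₁ sin φ₂.
λ₂ = -117.3744° + -0.3446° = -117.7190°.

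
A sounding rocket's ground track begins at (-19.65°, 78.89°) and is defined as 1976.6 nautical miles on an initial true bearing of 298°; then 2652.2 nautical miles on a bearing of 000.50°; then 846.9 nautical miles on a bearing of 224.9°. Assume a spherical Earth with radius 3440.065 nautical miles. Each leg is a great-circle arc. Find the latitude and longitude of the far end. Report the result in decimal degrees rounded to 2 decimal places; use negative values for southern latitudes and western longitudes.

Apply the spherical direct solution leg by leg, carrying full precision between legs.
Leg 1: from (-19.65°, 78.89°), δ = 1976.6/3440.065 = 0.574582 rad, θ = 298° → φ = -2.41°, λ = 50.19°.
Leg 2: from (-2.41°, 50.19°), δ = 2652.2/3440.065 = 0.770974 rad, θ = 0.5° → φ = 41.77°, λ = 50.65°.
Leg 3: from (41.77°, 50.65°), δ = 846.9/3440.065 = 0.246187 rad, θ = 224.9° → φ = 31.15°, λ = 39.06°.

latitude 31.15°, longitude 39.06°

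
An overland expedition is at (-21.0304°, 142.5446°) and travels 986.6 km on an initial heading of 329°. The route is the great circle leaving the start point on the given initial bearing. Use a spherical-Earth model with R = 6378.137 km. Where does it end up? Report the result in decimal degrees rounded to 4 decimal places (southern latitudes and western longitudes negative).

Angular distance δ = d/R = 986.6 / 6378.137 = 0.154685 rad.
Converting: φ₁ = -0.367050 rad, θ = 5.742133 rad.
Destination latitude: φ₂ = arcsin( sin φ₁ cos δ + cos φ₁ sin δ cos θ ) = arcsin(-0.231313) = -13.3744°.
Δλ = atan2( sin θ sin δ cos φ₁ , cos δ − sin φ₁ sin φ₂ ) = atan2(-0.074066, 0.905051) = -0.081654 rad = -4.6784°.
λ₂ = λ₁ + Δλ = 137.8662°.

latitude -13.3744°, longitude 137.8662°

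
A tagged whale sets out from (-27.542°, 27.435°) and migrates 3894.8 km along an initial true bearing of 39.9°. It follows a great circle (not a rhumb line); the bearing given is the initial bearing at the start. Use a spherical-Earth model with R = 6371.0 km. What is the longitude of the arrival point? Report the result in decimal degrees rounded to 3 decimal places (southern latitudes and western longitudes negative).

Angular distance δ = d/R = 3894.8 / 6371 = 0.611333 rad.
With φ₁ = -27.542° = -0.480699 rad and θ = 39.9° = 0.696386 rad:
Applying the spherical law of cosines for sides, sin φ₂ = sin φ₁ cos δ + cos φ₁ sin δ cos θ = 0.011770, so φ₂ = 0.674°.
For the longitude increment, Δλ = atan2( sin θ sin δ cos φ₁, cos δ − sin φ₁ sin φ₂ ) = atan2(0.326442, 0.824326) = 21.604°.
λ₂ = λ₁ + Δλ = 49.039°.

longitude 49.039°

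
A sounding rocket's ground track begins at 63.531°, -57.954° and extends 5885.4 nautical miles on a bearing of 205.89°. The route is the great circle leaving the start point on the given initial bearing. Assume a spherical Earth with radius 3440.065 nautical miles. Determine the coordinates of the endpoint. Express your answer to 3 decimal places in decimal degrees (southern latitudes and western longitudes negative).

δ = 5885.4/3440.065 = 1.710840 rad (98.0239°).
Start latitude φ₁ = 1.108825 rad; initial bearing θ = 3.593458 rad.
Destination latitude: φ₂ = arcsin( sin φ₁ cos δ + cos φ₁ sin δ cos θ ) = arcsin(-0.522008) = -31.467°.
Δλ = atan2( sin θ sin δ cos φ₁ , cos δ − sin φ₁ sin φ₂ ) = atan2(-0.192713, 0.327702) = -0.531604 rad = -30.459°.
Hence λ₂ = -57.954° + -30.459° = -88.413°.

latitude -31.467°, longitude -88.413°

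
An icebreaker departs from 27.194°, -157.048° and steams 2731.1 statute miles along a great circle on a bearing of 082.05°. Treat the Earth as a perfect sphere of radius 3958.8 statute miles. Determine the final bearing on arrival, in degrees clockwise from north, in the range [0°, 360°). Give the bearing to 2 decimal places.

Angular distance δ = d/R = 2731.1 / 3958.8 = 0.689881 rad.
Start latitude φ₁ = 0.474625 rad; initial bearing θ = 1.432043 rad.
Destination latitude: φ₂ = arcsin( sin φ₁ cos δ + cos φ₁ sin δ cos θ ) = arcsin(0.430794) = 25.518°.
Δλ = atan2( sin θ sin δ cos φ₁ , cos δ − sin φ₁ sin φ₂ ) = atan2(0.560655, 0.574447) = 0.773248 rad = 44.304°.
λ₂ = -157.048° + 44.304° = -112.744°.
The forward bearing on arrival equals the back-azimuth from the destination plus 180°.
Back-azimuth from P₂ (25.52°, -112.74°) to P₁ (27.19°, -157.05°), with Δλ' = λ₁ − λ₂ = -44.30°: atan2( sin Δλ' cos φ₁ , cos φ₂ sin φ₁ − sin φ₂ cos φ₁ cos Δλ' ) = 282.54°.
Final bearing = (282.54° + 180°) mod 360° = 102.54°.

final bearing 102.54°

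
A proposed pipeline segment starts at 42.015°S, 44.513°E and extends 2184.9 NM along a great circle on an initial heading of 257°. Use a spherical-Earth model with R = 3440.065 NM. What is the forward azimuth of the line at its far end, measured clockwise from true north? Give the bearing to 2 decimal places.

final bearing 289.94°

The arc subtends δ = 2184.9/3440.065 = 0.635133 rad at the centre.
Converting: φ₁ = -0.733300 rad, θ = 4.485496 rad.
Destination latitude: φ₂ = arcsin( sin φ₁ cos δ + cos φ₁ sin δ cos θ ) = arcsin(-0.637959) = -39.640°.
For the longitude increment, Δλ = atan2( sin θ sin δ cos φ₁, cos δ − sin φ₁ sin φ₂ ) = atan2(-0.429495, 0.377991) = -48.650°.
Hence λ₂ = 44.513° + -48.650° = -4.137°.
The forward bearing on arrival equals the back-azimuth from the destination plus 180°.
Back-azimuth from P₂ (-39.64°, -4.14°) to P₁ (-42.02°, 44.51°), with Δλ' = λ₁ − λ₂ = 48.65°: atan2( sin Δλ' cos φ₁ , cos φ₂ sin φ₁ − sin φ₂ cos φ₁ cos Δλ' ) = 109.94°.
Final bearing = (109.94° + 180°) mod 360° = 289.94°.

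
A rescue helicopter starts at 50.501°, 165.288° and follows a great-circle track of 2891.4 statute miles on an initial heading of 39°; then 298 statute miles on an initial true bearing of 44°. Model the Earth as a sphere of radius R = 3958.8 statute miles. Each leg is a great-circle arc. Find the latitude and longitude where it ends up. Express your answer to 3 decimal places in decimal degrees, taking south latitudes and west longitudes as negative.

latitude 67.682°, longitude -106.768°

Apply the spherical direct solution leg by leg, carrying full precision between legs.
Leg 1: from (50.501°, 165.288°), δ = 2891.4/3958.8 = 0.730373 rad, θ = 39° → φ = 64.768°, λ = -114.675°.
Leg 2: from (64.768°, -114.675°), δ = 298/3958.8 = 0.075275 rad, θ = 44° → φ = 67.682°, λ = -106.768°.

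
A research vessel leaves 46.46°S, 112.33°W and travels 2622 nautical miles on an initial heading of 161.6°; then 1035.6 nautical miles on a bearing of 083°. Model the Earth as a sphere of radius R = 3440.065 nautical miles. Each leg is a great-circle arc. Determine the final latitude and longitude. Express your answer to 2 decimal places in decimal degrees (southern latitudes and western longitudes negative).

latitude -67.50°, longitude 21.83°

Apply the spherical direct solution leg by leg, carrying full precision between legs.
Leg 1: from (-46.46°, -112.33°), δ = 2622/3440.065 = 0.762195 rad, θ = 161.6° → φ = -77.34°, λ = -28.43°.
Leg 2: from (-77.34°, -28.43°), δ = 1035.6/3440.065 = 0.301041 rad, θ = 83° → φ = -67.50°, λ = 21.83°.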